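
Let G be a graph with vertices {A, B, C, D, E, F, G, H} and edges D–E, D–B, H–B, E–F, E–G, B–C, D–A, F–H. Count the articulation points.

Removing B increases the component count from 1 to 2, so B is a cut vertex.
Removing D increases the component count from 1 to 2, so D is a cut vertex.
Removing E increases the component count from 1 to 2, so E is a cut vertex.
By contrast removing F leaves 1 component; it is not a cut vertex. No other vertex is a cut vertex either.

3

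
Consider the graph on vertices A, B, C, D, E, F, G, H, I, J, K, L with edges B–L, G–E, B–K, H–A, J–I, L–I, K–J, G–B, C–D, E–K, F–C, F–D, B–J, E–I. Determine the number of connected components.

3

Starting from A we can reach A, H. That is one component of size 2.
Starting from C we can reach C, D, F. That is one component of size 3.
Starting from B we can reach B, E, G, I, J, K, L. That is one component of size 7.
Total: 3 components.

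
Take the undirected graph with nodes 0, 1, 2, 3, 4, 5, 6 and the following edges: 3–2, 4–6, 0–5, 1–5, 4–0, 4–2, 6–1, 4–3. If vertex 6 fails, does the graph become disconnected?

No

Deleting 6 leaves 1 component (was 1) (its neighbors 1, 4 remain connected to each other), so 6 is not a cut vertex.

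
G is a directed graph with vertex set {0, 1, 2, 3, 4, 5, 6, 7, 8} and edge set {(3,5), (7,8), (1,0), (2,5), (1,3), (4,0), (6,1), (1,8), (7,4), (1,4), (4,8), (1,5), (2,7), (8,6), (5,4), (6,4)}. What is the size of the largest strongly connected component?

{1, 3, 4, 5, 6, 8} are all mutually reachable — one SCC of size 6.
{0} is an SCC by itself.
{2} is an SCC by itself.
{7} is an SCC by itself.
The largest has 6 vertices.

6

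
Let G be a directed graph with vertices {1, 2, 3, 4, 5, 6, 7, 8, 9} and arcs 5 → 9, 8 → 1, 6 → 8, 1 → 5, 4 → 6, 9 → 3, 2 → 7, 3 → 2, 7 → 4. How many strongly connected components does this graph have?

{1, 2, 3, 4, 5, 6, 7, 8, 9} are all mutually reachable — one SCC of size 9.
That gives 1 strongly connected component.

1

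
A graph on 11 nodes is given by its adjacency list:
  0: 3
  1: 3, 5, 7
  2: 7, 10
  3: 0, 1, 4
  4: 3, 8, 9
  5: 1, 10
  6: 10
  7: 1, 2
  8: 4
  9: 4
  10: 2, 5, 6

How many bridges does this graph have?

6

The edges on the cycle 10-2-7-1-5-10 are not bridges since each lies on that cycle.
But removing 9-4 disconnects 9 from 4; removing 3-4 disconnects 3 from 4; removing 1-3 disconnects 1 from 3; removing 8-4 disconnects 8 from 4 — these are bridges.
In total 6 edges are bridges.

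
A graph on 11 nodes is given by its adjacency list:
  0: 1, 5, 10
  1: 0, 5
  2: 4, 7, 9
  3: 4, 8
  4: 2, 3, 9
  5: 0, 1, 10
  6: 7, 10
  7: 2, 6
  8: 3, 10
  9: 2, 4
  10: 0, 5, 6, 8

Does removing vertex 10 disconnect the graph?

Yes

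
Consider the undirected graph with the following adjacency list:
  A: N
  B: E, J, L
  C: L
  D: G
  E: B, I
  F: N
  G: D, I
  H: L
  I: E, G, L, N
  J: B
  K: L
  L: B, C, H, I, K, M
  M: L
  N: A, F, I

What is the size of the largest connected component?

Starting from A we can reach A, B, C, D, E, F, G, H, I, J, K, L, M, N. That is one component of size 14.
The largest has 14 vertices.

14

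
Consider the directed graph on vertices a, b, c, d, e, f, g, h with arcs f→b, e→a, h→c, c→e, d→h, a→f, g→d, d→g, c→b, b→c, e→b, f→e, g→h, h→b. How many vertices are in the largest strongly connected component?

5

{a, b, c, e, f} are all mutually reachable — one SCC of size 5.
{d, g} are all mutually reachable — one SCC of size 2.
{h} is an SCC by itself.
The largest has 5 vertices.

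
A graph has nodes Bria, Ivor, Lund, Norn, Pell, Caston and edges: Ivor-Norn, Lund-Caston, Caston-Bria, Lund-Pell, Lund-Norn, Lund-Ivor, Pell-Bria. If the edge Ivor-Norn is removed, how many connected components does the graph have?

1

Ivor and Norn are still connected via Ivor-Lund-Norn, so the component count stays at 1.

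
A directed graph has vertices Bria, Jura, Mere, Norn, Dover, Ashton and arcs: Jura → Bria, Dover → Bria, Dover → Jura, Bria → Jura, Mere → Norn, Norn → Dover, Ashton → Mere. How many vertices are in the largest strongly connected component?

{Bria, Jura} are all mutually reachable — one SCC of size 2.
{Dover} is an SCC by itself.
{Mere} is an SCC by itself.
{Ashton} is an SCC by itself.
{Norn} is an SCC by itself.
The largest has 2 vertices.

2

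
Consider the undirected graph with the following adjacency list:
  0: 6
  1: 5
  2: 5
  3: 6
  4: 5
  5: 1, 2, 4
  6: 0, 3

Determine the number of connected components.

2

Starting from 0 we can reach 0, 3, 6. That is one component of size 3.
Starting from 1 we can reach 1, 2, 4, 5. That is one component of size 4.
Total: 2 components.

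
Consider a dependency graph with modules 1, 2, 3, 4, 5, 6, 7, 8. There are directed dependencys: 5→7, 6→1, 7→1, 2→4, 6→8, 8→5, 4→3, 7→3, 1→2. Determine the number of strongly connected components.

8

{4} is an SCC by itself.
{1} is an SCC by itself.
{2} is an SCC by itself.
{3} is an SCC by itself.
{5} is an SCC by itself.
(and 3 more singleton SCCs)
That gives 8 strongly connected components.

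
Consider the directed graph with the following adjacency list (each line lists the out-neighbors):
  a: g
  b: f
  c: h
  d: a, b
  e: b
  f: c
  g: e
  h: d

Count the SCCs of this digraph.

{a, b, c, d, e, f, g, h} are all mutually reachable — one SCC of size 8.
That gives 1 strongly connected component.

1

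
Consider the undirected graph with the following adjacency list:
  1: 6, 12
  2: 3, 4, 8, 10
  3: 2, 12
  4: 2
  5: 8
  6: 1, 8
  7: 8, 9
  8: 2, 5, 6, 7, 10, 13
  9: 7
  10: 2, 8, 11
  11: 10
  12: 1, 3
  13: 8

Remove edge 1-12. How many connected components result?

1

1 and 12 are still connected via 1-6-8-2-3-12, so the component count stays at 1.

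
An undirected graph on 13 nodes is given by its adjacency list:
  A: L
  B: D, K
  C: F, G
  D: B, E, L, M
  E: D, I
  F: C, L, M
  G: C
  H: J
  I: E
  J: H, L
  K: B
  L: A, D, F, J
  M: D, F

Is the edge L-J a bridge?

Yes

Removing L-J leaves no path between L and J: the component count goes from 1 to 2. So it is a bridge.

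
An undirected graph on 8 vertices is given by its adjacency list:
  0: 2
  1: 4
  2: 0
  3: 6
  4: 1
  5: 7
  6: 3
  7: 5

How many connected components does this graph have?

4

Starting from 0 we can reach 0, 2. That is one component of size 2.
Starting from 5 we can reach 5, 7. That is one component of size 2.
Starting from 3 we can reach 3, 6. That is one component of size 2.
Starting from 1 we can reach 1, 4. That is one component of size 2.
Total: 4 components.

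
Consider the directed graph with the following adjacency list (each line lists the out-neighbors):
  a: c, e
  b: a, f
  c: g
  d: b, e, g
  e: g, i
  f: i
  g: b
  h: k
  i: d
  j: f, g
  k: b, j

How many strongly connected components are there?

4

{a, b, c, d, e, f, g, i} are all mutually reachable — one SCC of size 8.
{h} is an SCC by itself.
{k} is an SCC by itself.
{j} is an SCC by itself.
That gives 4 strongly connected components.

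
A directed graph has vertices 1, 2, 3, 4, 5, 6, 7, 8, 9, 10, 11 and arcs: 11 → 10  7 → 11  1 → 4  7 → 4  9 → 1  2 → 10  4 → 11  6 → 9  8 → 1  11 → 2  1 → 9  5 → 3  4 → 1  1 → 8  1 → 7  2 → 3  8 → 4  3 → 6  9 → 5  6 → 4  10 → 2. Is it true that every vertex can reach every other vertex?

From 10 we can reach every vertex (1, 2, 3, 4, 5, 6, 7, 8, 9, 10, 11), and every vertex can reach 10 (1, 2, 3, 4, 5, 6, 7, 8, 9, 10, 11). So the whole graph is one strongly connected component.

Yes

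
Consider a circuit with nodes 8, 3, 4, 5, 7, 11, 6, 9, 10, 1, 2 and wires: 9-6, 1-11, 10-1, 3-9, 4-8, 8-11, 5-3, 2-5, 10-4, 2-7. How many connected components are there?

Starting from 1 we can reach 1, 4, 8, 10, 11. That is one component of size 5.
Starting from 2 we can reach 2, 3, 5, 6, 7, 9. That is one component of size 6.
Total: 2 components.

2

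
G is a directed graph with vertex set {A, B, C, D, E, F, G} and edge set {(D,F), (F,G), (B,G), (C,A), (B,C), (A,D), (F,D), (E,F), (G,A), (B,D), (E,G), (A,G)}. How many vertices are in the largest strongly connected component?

4

{A, D, F, G} are all mutually reachable — one SCC of size 4.
{B} is an SCC by itself.
{E} is an SCC by itself.
{C} is an SCC by itself.
The largest has 4 vertices.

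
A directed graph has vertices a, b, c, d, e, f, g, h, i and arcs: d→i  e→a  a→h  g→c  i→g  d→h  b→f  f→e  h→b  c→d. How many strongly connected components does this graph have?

2

{a, b, e, f, h} are all mutually reachable — one SCC of size 5.
{c, d, g, i} are all mutually reachable — one SCC of size 4.
That gives 2 strongly connected components.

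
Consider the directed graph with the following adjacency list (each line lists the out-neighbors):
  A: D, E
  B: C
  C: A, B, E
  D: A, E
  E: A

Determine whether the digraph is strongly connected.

No

There is no directed path from E to C, so the graph is not strongly connected.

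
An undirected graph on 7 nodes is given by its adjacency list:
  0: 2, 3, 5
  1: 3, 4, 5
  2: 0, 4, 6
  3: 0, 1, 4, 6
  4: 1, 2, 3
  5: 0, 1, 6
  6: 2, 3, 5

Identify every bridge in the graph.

none

The edges on the cycle 5-0-2-4-3-6-5 are not bridges since each lies on that cycle.
Every edge lies on some cycle, so there are no bridges.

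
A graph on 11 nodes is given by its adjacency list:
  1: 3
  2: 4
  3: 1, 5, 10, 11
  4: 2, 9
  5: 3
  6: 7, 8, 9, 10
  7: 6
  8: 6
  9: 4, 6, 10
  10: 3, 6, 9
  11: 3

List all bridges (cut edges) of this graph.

1-3, 10-3, 11-3, 2-4, 3-5, 4-9, 6-7, 6-8

The edges on the cycle 9-6-10-9 are not bridges since each lies on that cycle.
But removing 3-11 disconnects 3 from 11; removing 9-4 disconnects 9 from 4; removing 2-4 disconnects 2 from 4; removing 10-3 disconnects 10 from 3 — these are bridges.
In total 8 edges are bridges.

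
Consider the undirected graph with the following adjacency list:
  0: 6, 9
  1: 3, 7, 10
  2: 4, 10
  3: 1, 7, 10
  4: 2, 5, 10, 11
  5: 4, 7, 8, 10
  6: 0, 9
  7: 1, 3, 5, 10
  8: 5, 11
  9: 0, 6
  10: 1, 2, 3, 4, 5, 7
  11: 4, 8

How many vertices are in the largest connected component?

Starting from 0 we can reach 0, 6, 9. That is one component of size 3.
Starting from 1 we can reach 1, 2, 3, 4, 5, 7, 8, 10, 11. That is one component of size 9.
The largest has 9 vertices.

9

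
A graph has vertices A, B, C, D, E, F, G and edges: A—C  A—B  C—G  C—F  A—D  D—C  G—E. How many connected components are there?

Starting from A we can reach A, B, C, D, E, F, G. That is one component of size 7.
Total: 1 component.

1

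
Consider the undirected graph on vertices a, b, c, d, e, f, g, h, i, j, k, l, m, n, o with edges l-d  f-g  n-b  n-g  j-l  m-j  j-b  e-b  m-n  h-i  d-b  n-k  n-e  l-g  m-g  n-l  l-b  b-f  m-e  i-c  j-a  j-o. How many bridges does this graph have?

The edges on the cycle m-j-l-d-b-f-g-n-m are not bridges since each lies on that cycle.
But removing o-j disconnects o from j; removing i-c disconnects i from c; removing k-n disconnects k from n; removing j-a disconnects j from a — these are bridges.
In total 5 edges are bridges.

5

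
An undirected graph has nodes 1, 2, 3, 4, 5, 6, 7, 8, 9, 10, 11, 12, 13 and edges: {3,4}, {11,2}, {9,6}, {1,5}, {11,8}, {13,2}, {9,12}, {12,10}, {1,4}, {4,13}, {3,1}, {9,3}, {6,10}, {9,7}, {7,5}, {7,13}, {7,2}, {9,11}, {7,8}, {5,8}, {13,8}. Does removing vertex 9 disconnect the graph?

Yes

Deleting 9 raises the number of components from 1 to 2, so 9 is a cut vertex.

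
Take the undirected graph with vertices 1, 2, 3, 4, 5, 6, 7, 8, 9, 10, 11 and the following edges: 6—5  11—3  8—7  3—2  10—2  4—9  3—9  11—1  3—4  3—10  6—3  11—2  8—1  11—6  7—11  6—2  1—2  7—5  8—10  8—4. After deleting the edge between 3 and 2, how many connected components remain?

3 and 2 are still connected via 3-11-2, so the component count stays at 1.

1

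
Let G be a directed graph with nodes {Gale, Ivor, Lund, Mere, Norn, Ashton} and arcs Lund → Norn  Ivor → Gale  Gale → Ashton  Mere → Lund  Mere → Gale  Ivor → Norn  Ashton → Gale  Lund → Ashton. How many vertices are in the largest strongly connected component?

{Gale, Ashton} are all mutually reachable — one SCC of size 2.
{Lund} is an SCC by itself.
{Mere} is an SCC by itself.
{Norn} is an SCC by itself.
{Ivor} is an SCC by itself.
The largest has 2 vertices.

2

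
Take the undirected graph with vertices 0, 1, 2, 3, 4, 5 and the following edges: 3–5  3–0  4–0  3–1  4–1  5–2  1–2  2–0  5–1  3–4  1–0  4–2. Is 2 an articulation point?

No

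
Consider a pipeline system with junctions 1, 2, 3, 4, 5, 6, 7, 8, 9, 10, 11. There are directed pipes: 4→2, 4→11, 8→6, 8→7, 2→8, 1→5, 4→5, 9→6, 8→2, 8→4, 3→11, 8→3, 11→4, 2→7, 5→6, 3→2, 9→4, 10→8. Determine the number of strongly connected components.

7

{2, 3, 4, 8, 11} are all mutually reachable — one SCC of size 5.
{9} is an SCC by itself.
{5} is an SCC by itself.
{6} is an SCC by itself.
{7} is an SCC by itself.
(and 2 more singleton SCCs)
That gives 7 strongly connected components.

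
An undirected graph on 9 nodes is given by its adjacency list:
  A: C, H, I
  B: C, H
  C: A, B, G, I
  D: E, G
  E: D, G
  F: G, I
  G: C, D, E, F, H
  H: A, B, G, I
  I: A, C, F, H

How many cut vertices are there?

Removing G increases the component count from 1 to 2, so G is a cut vertex.
By contrast removing C leaves 1 component; it is not a cut vertex. No other vertex is a cut vertex either.

1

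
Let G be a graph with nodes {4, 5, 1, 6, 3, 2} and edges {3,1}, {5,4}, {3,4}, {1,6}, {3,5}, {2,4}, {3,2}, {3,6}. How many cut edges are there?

0

The edges on the cycle 3-1-6-3 are not bridges since each lies on that cycle.
Every edge lies on some cycle, so there are no bridges.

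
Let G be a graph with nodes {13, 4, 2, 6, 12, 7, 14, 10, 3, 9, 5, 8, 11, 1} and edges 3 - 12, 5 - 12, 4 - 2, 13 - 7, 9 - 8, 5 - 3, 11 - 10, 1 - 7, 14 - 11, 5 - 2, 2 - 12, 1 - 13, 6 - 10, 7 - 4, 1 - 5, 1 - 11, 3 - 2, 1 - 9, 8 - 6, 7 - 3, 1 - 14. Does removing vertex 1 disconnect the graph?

Yes

Deleting 1 raises the number of components from 1 to 2, so 1 is a cut vertex.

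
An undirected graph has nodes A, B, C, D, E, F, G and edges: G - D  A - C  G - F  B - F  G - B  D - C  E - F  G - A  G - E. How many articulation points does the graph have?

1

Removing G increases the component count from 1 to 2, so G is a cut vertex.
By contrast removing B leaves 1 component; it is not a cut vertex. No other vertex is a cut vertex either.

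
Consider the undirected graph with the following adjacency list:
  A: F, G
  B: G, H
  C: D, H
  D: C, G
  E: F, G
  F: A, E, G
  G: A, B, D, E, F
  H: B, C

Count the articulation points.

Removing G increases the component count from 1 to 2, so G is a cut vertex.
By contrast removing E leaves 1 component; it is not a cut vertex. No other vertex is a cut vertex either.

1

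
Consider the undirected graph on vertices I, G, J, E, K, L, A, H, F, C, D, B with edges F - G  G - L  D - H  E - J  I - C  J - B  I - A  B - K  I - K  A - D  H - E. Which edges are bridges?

The edges on the cycle I-A-D-H-E-J-B-K-I are not bridges since each lies on that cycle.
But removing G - L disconnects G from L; removing F - G disconnects F from G; removing I - C disconnects I from C — these are bridges.

C-I, F-G, G-L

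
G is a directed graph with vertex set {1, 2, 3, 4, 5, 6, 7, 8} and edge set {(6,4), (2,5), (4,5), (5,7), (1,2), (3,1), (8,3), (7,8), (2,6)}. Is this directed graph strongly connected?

From 1 we can reach every vertex (1, 2, 3, 4, 5, 6, 7, 8), and every vertex can reach 1 (1, 2, 3, 4, 5, 6, 7, 8). So the whole graph is one strongly connected component.

Yes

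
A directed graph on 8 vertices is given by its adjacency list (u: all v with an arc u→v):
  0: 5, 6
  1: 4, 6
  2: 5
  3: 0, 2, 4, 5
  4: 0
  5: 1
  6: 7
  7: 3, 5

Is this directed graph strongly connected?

From 3 we can reach every vertex (0, 1, 2, 3, 4, 5, 6, 7), and every vertex can reach 3 (0, 1, 2, 3, 4, 5, 6, 7). So the whole graph is one strongly connected component.

Yes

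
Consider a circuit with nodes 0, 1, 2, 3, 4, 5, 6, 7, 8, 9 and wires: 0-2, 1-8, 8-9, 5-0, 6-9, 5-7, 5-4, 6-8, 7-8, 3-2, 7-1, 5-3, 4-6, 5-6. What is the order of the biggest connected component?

10

Starting from 0 we can reach 0, 1, 2, 3, 4, 5, 6, 7, 8, 9. That is one component of size 10.
The largest has 10 vertices.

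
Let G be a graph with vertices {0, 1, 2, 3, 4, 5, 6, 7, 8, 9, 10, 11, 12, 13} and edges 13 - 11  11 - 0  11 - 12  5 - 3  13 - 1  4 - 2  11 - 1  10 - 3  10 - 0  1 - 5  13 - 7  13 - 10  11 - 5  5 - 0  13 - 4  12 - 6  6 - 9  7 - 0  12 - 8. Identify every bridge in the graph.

11-12, 12-6, 12-8, 13-4, 2-4, 6-9

The edges on the cycle 11-5-0-11 are not bridges since each lies on that cycle.
But removing 12 - 11 disconnects 12 from 11; removing 2 - 4 disconnects 2 from 4; removing 9 - 6 disconnects 9 from 6; removing 13 - 4 disconnects 13 from 4 — these are bridges.
In total 6 edges are bridges.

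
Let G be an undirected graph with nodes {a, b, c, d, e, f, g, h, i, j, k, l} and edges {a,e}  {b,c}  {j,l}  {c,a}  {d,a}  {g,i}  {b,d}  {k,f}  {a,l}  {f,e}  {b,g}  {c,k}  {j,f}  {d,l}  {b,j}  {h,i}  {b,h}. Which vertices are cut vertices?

b

Removing b increases the component count from 1 to 2, so b is a cut vertex.
By contrast removing a leaves 1 component; it is not a cut vertex. No other vertex is a cut vertex either.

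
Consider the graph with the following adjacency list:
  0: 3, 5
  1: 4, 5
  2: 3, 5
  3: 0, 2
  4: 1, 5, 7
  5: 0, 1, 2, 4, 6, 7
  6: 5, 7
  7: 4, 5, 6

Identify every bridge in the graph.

The edges on the cycle 5-0-3-2-5 are not bridges since each lies on that cycle.
Every edge lies on some cycle, so there are no bridges.

none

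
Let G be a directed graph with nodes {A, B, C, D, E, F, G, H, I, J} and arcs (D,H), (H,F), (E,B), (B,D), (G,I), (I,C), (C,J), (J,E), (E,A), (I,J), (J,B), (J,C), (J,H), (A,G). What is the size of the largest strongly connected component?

6

{A, C, E, G, I, J} are all mutually reachable — one SCC of size 6.
{B} is an SCC by itself.
{H} is an SCC by itself.
{D} is an SCC by itself.
{F} is an SCC by itself.
The largest has 6 vertices.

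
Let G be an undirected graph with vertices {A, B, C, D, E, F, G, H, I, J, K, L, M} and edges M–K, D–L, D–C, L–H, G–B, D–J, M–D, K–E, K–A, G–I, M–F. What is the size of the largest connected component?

10

Starting from B we can reach B, G, I. That is one component of size 3.
Starting from A we can reach A, C, D, E, F, H, J, K, L, M. That is one component of size 10.
The largest has 10 vertices.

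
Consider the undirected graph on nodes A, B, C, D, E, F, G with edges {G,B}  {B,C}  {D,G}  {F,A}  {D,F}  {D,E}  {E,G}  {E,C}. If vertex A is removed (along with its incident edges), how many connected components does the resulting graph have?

With A gone, the remaining components are: {B, C, D, E, F, G}.
That is 1 component.

1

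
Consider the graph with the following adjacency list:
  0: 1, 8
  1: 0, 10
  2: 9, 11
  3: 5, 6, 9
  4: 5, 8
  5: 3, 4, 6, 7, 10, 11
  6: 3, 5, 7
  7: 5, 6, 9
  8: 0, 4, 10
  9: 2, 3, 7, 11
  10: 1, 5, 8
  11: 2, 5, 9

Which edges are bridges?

The edges on the cycle 5-4-8-0-1-10-5 are not bridges since each lies on that cycle.
Every edge lies on some cycle, so there are no bridges.

none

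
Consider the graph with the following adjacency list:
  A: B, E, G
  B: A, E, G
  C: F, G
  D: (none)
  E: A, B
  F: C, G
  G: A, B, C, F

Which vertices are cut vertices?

G

Removing G increases the component count from 2 to 3, so G is a cut vertex.
By contrast removing C leaves 2 components; it is not a cut vertex. No other vertex is a cut vertex either.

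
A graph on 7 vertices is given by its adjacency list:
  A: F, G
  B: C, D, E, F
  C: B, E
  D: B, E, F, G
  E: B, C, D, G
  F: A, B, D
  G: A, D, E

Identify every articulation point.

Removing E, for instance, still leaves 1 component. No single vertex removal increases the component count — the graph has no articulation points.

none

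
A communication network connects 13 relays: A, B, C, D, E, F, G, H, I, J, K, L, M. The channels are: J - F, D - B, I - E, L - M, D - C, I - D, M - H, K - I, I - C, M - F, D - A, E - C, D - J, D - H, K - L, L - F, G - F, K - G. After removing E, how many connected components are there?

With E gone, the remaining components are: {A, B, C, D, F, G, H, I, J, K, L, M}.
That is 1 component.

1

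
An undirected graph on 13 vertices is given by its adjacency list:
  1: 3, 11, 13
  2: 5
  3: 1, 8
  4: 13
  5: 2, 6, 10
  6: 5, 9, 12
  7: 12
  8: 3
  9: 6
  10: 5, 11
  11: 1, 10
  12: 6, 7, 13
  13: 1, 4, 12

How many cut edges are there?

The edges on the cycle 11-1-13-12-6-5-10-11 are not bridges since each lies on that cycle.
But removing 3-8 disconnects 3 from 8; removing 12-7 disconnects 12 from 7; removing 3-1 disconnects 3 from 1; removing 9-6 disconnects 9 from 6 — these are bridges.
In total 6 edges are bridges.

6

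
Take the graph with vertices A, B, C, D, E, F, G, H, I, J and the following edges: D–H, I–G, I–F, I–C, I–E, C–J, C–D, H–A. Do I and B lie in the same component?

No

The component containing I is {A, C, D, E, F, G, H, I, J}, and B is not in it.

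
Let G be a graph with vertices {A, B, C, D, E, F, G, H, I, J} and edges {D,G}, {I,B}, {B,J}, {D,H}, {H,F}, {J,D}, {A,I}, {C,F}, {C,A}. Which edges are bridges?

D-G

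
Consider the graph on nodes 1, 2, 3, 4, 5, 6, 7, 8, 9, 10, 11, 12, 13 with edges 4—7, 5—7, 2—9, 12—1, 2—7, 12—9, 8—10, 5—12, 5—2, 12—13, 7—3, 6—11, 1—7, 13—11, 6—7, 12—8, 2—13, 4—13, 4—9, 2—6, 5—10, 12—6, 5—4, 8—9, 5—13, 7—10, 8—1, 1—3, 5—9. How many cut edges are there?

The edges on the cycle 12-8-1-3-7-6-12 are not bridges since each lies on that cycle.
Every edge lies on some cycle, so there are no bridges.

0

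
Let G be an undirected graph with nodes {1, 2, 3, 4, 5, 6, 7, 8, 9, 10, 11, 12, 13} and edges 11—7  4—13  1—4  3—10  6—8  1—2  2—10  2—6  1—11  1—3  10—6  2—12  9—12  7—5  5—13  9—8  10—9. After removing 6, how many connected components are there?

With 6 gone, the remaining components are: {1, 2, 3, 4, 5, 7, 8, 9, 10, 11, 12, 13}.
That is 1 component.

1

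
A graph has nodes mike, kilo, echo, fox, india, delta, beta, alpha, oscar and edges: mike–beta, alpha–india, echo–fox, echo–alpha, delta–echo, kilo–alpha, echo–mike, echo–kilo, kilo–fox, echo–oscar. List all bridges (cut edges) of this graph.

The edges on the cycle echo-kilo-fox-echo are not bridges since each lies on that cycle.
But removing mike–beta disconnects mike from beta; removing alpha–india disconnects alpha from india; removing mike–echo disconnects mike from echo; removing delta–echo disconnects delta from echo — these are bridges.
In total 5 edges are bridges.

alpha-india, beta-mike, delta-echo, echo-mike, echo-oscar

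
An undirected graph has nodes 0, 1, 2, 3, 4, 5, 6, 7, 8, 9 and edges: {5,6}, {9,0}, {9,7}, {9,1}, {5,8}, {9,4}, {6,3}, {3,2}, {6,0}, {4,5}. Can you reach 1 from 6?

Yes

From 6 we can reach 0, 1, 2, 3, 4, 5, 6, 7, 8, 9, which includes 1.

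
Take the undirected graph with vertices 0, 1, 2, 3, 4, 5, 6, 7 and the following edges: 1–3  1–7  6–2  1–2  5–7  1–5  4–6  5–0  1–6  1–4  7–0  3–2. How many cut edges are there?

The edges on the cycle 1-5-0-7-1 are not bridges since each lies on that cycle.
Every edge lies on some cycle, so there are no bridges.

0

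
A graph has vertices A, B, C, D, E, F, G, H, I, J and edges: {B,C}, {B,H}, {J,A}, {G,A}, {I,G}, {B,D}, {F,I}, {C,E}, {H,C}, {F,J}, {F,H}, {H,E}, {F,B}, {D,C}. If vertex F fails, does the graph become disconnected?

Yes

Deleting F raises the number of components from 1 to 2, so F is a cut vertex.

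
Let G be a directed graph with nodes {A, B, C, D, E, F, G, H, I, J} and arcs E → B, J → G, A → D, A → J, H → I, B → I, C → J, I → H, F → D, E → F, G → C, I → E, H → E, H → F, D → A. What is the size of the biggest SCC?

{B, E, H, I} are all mutually reachable — one SCC of size 4.
{C, G, J} are all mutually reachable — one SCC of size 3.
{A, D} are all mutually reachable — one SCC of size 2.
{F} is an SCC by itself.
The largest has 4 vertices.

4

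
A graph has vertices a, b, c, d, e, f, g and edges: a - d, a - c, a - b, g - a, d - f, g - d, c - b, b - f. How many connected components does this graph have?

2

e is isolated — a component by itself.
Starting from a we can reach a, b, c, d, f, g. That is one component of size 6.
Total: 2 components.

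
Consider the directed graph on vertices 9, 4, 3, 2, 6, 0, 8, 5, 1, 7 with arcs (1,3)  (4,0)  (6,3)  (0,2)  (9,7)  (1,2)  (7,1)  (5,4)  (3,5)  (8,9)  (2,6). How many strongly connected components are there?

5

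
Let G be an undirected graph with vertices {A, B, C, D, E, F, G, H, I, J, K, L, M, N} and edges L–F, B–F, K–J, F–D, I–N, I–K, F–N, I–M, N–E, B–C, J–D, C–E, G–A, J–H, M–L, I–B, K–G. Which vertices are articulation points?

G, J, K

Removing G increases the component count from 1 to 2, so G is a cut vertex.
Removing J increases the component count from 1 to 2, so J is a cut vertex.
Removing K increases the component count from 1 to 2, so K is a cut vertex.
By contrast removing D leaves 1 component; it is not a cut vertex. No other vertex is a cut vertex either.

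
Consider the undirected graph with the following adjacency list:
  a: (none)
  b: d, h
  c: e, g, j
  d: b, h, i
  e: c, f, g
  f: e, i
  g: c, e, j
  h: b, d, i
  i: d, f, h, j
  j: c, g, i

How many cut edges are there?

The edges on the cycle i-h-b-d-i are not bridges since each lies on that cycle.
Every edge lies on some cycle, so there are no bridges.

0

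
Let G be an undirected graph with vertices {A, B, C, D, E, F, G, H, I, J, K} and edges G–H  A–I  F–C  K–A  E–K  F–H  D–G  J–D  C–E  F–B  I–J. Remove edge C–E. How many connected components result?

1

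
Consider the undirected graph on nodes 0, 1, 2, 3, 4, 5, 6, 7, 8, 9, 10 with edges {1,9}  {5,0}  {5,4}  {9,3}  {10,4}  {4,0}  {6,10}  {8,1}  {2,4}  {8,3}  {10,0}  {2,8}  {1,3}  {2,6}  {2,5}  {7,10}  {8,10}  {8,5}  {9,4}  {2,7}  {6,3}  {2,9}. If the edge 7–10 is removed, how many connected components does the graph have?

7 and 10 are still connected via 7-2-6-10, so the component count stays at 1.

1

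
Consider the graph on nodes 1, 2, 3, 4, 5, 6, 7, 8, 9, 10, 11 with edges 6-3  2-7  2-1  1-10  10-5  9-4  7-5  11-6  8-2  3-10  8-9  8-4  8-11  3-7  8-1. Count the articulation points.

Removing 8 increases the component count from 1 to 2, so 8 is a cut vertex.
By contrast removing 7 leaves 1 component; it is not a cut vertex. No other vertex is a cut vertex either.

1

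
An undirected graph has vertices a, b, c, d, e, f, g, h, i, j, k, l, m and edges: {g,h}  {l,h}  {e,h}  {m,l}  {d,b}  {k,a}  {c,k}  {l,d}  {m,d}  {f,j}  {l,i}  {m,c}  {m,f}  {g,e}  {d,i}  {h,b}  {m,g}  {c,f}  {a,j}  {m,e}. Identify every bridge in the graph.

none

The edges on the cycle m-l-i-d-m are not bridges since each lies on that cycle.
Every edge lies on some cycle, so there are no bridges.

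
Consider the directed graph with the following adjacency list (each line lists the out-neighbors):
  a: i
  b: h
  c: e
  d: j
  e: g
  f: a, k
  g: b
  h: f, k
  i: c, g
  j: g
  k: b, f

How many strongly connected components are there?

3

{a, b, c, e, f, g, h, i, k} are all mutually reachable — one SCC of size 9.
{d} is an SCC by itself.
{j} is an SCC by itself.
That gives 3 strongly connected components.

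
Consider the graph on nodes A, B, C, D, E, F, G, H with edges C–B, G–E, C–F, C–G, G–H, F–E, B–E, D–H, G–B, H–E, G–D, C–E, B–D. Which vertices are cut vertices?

Removing B, for instance, still leaves 2 components. No single vertex removal increases the component count — the graph has no articulation points.

none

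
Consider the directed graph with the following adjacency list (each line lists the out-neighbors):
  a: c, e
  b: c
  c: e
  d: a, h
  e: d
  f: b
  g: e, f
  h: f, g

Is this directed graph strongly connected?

Yes

From c we can reach every vertex (a, b, c, d, e, f, g, h), and every vertex can reach c (a, b, c, d, e, f, g, h). So the whole graph is one strongly connected component.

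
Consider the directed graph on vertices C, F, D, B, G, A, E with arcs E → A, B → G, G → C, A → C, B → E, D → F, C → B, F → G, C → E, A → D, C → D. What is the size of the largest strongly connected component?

7

{A, B, C, D, E, F, G} are all mutually reachable — one SCC of size 7.
The largest has 7 vertices.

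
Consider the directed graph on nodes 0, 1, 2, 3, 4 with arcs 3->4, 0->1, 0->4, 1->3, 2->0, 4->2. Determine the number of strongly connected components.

{0, 1, 2, 3, 4} are all mutually reachable — one SCC of size 5.
That gives 1 strongly connected component.

1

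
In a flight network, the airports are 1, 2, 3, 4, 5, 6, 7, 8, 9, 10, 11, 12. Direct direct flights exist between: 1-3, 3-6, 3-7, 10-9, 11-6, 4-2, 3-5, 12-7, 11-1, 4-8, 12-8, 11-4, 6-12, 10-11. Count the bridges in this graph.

4

The edges on the cycle 11-1-3-6-11 are not bridges since each lies on that cycle.
But removing 10-11 disconnects 10 from 11; removing 9-10 disconnects 9 from 10; removing 4-2 disconnects 4 from 2; removing 3-5 disconnects 3 from 5 — these are bridges.
That makes 4 bridges.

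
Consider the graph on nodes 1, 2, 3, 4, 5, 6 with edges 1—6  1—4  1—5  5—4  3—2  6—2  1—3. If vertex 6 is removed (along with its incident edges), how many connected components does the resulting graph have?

With 6 gone, the remaining components are: {1, 2, 3, 4, 5}.
That is 1 component.

1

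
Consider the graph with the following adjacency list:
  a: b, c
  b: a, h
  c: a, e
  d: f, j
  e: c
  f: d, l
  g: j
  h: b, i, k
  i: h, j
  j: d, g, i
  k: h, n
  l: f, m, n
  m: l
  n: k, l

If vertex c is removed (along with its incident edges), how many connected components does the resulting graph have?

2

With c gone, the remaining components are: {e}; {a, b, d, f, g, h, i, j, k, l, m, n}.
That is 2 components.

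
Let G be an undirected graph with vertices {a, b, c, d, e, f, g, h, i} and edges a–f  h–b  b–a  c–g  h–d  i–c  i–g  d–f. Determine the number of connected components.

e is isolated — a component by itself.
Starting from c we can reach c, g, i. That is one component of size 3.
Starting from a we can reach a, b, d, f, h. That is one component of size 5.
Total: 3 components.

3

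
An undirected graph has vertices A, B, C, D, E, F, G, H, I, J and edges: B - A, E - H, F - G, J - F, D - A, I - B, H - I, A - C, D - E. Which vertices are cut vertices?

A, F

Removing A increases the component count from 2 to 3, so A is a cut vertex.
Removing F increases the component count from 2 to 3, so F is a cut vertex.
By contrast removing J leaves 2 components; it is not a cut vertex. No other vertex is a cut vertex either.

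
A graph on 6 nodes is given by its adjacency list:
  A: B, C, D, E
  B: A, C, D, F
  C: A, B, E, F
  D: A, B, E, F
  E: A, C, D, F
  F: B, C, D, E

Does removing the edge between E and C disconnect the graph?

No

After removing E-C, the path E-F-C still connects them, so the edge is not a bridge.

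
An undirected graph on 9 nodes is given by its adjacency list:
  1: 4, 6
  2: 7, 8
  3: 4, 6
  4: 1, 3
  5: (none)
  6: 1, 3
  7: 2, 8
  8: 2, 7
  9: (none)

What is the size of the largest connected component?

9 is isolated — a component by itself.
5 is isolated — a component by itself.
Starting from 2 we can reach 2, 7, 8. That is one component of size 3.
Starting from 1 we can reach 1, 3, 4, 6. That is one component of size 4.
The largest has 4 vertices.

4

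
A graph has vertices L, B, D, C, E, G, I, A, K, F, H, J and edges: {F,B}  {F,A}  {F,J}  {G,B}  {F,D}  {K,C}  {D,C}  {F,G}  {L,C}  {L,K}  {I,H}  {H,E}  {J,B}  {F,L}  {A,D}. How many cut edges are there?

2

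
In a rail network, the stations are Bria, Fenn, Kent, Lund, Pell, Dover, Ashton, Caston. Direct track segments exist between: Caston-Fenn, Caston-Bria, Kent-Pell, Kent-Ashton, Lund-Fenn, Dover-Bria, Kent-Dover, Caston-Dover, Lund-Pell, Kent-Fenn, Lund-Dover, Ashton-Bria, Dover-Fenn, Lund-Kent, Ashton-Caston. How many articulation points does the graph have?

Removing Fenn, for instance, still leaves 1 component. No single vertex removal increases the component count — the graph has no articulation points.

0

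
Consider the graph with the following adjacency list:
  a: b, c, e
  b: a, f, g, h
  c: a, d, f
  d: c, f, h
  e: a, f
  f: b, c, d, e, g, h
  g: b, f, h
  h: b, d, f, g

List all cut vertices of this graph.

Removing c, for instance, still leaves 1 component. No single vertex removal increases the component count — the graph has no articulation points.

none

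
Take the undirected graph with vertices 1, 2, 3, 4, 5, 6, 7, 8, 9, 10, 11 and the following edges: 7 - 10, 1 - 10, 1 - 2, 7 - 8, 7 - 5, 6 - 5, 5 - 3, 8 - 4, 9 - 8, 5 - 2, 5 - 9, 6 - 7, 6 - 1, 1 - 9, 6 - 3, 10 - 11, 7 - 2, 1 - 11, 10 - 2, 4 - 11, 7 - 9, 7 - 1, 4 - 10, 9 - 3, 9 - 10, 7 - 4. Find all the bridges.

none

The edges on the cycle 6-7-1-2-5-6 are not bridges since each lies on that cycle.
Every edge lies on some cycle, so there are no bridges.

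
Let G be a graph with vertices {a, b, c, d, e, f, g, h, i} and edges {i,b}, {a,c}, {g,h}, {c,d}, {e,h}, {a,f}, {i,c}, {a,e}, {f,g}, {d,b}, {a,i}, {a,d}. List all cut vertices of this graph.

a

Removing a increases the component count from 1 to 2, so a is a cut vertex.
By contrast removing h leaves 1 component; it is not a cut vertex. No other vertex is a cut vertex either.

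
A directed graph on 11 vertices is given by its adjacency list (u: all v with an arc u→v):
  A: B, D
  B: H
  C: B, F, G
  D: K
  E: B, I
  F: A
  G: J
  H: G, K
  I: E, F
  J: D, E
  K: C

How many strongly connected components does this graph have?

{A, B, C, D, E, F, G, H, I, J, K} are all mutually reachable — one SCC of size 11.
That gives 1 strongly connected component.

1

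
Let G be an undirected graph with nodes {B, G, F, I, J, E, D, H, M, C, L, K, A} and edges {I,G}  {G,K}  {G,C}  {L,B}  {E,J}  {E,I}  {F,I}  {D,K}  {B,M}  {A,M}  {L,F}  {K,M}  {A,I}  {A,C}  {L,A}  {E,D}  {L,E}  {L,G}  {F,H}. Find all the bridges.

The edges on the cycle L-A-M-B-L are not bridges since each lies on that cycle.
But removing F-H disconnects F from H; removing J-E disconnects J from E — these are bridges.

E-J, F-H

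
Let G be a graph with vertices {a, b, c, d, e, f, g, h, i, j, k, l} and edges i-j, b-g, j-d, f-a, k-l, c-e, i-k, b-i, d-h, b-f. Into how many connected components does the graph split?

2

Starting from c we can reach c, e. That is one component of size 2.
Starting from a we can reach a, b, d, f, g, h, i, j, k, l. That is one component of size 10.
Total: 2 components.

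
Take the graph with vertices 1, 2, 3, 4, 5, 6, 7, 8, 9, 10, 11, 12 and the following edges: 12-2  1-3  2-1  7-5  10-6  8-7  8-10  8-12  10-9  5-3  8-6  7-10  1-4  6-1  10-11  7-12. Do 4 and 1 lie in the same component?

From 4 we can reach 1, 2, 3, 4, 5, 6, 7, 8, 9, 10, 11, 12, which includes 1.

Yes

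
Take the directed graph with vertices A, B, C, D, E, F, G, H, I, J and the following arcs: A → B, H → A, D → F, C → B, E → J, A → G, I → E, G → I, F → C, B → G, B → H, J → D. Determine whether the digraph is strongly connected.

Yes

From J we can reach every vertex (A, B, C, D, E, F, G, H, I, J), and every vertex can reach J (A, B, C, D, E, F, G, H, I, J). So the whole graph is one strongly connected component.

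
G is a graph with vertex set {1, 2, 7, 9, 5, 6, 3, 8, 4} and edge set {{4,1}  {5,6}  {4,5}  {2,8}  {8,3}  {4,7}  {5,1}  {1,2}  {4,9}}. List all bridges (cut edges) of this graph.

1-2, 2-8, 3-8, 4-7, 4-9, 5-6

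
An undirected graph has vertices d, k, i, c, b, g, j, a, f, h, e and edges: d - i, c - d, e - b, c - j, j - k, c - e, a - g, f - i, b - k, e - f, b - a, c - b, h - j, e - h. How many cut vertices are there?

2

Removing a increases the component count from 1 to 2, so a is a cut vertex.
Removing b increases the component count from 1 to 2, so b is a cut vertex.
By contrast removing g leaves 1 component; it is not a cut vertex. No other vertex is a cut vertex either.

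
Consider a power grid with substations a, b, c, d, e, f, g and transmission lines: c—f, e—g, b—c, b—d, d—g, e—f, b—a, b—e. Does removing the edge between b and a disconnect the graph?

Yes

Removing b—a leaves no path between b and a: the component count goes from 1 to 2. So it is a bridge.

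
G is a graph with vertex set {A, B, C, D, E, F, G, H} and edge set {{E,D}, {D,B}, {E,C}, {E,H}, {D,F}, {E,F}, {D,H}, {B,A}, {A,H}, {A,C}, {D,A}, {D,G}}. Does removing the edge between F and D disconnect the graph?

No

After removing F—D, the path F-E-D still connects them, so the edge is not a bridge.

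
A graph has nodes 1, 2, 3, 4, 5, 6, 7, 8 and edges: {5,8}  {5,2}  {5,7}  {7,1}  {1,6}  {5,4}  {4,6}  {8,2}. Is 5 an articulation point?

Deleting 5 raises the number of components from 2 to 3, so 5 is a cut vertex.

Yes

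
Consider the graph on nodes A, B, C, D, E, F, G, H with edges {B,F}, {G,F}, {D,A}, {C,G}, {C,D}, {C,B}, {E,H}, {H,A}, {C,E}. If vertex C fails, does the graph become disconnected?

Yes

Deleting C raises the number of components from 1 to 2, so C is a cut vertex.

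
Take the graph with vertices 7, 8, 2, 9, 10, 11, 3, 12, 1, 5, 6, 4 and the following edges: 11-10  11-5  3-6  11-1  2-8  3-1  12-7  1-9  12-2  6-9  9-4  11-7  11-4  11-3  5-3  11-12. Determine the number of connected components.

1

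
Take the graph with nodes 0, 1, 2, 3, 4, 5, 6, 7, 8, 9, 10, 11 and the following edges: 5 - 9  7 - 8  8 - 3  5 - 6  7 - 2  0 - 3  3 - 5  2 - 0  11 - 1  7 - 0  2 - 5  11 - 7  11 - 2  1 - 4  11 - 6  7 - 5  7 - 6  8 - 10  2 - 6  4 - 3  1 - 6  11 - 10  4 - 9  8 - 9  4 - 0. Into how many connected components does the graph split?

Starting from 0 we can reach 0, 1, 2, 3, 4, 5, 6, 7, 8, 9, 10, 11. That is one component of size 12.
Total: 1 component.

1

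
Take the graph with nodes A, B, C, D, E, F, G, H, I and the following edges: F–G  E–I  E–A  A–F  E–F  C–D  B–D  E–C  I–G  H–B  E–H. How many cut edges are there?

0

The edges on the cycle E-H-B-D-C-E are not bridges since each lies on that cycle.
Every edge lies on some cycle, so there are no bridges.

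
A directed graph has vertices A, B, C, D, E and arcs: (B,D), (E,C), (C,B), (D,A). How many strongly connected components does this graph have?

5

{A} is an SCC by itself.
{B} is an SCC by itself.
{D} is an SCC by itself.
{C} is an SCC by itself.
{E} is an SCC by itself.
That gives 5 strongly connected components.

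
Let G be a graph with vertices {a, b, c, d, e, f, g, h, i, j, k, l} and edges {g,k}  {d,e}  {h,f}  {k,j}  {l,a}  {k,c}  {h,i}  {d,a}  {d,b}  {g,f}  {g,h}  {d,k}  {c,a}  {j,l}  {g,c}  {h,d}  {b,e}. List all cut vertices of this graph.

Removing d increases the component count from 1 to 2, so d is a cut vertex.
Removing h increases the component count from 1 to 2, so h is a cut vertex.
By contrast removing b leaves 1 component; it is not a cut vertex. No other vertex is a cut vertex either.

d, h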